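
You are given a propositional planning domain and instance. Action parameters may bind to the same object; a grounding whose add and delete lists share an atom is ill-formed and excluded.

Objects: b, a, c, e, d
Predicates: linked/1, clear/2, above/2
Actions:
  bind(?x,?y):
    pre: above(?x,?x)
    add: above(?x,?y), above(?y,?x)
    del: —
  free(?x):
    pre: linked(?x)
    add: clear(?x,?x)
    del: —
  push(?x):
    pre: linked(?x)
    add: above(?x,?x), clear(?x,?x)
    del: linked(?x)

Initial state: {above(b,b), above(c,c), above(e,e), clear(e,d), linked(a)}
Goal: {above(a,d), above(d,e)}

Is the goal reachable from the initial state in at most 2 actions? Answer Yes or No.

1. bind(e,d)  →  {above(b,b), above(c,c), above(d,e), above(e,d), above(e,e), clear(e,d), linked(a)}
2. push(a)  →  {above(a,a), above(b,b), above(c,c), above(d,e), above(e,d), above(e,e), clear(a,a), clear(e,d)}
3. bind(a,d)  →  {above(a,a), above(a,d), above(b,b), above(c,c), above(d,a), above(d,e), above(e,d), above(e,e), clear(a,a), clear(e,d)}
optimal plan length = 3; 3 > 2

No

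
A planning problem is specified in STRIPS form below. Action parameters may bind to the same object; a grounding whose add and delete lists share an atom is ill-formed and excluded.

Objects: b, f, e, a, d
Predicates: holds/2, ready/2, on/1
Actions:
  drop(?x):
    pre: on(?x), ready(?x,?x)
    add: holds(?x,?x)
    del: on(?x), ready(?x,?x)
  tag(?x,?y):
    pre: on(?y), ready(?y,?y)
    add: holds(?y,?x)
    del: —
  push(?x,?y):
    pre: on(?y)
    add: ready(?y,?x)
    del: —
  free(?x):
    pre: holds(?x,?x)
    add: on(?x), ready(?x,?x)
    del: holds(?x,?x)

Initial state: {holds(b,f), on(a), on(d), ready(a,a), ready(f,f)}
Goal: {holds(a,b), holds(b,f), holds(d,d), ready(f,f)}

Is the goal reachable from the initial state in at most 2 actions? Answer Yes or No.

1. tag(b,a)  →  {holds(a,b), holds(b,f), on(a), on(d), ready(a,a), ready(f,f)}
2. push(d,d)  →  {holds(a,b), holds(b,f), on(a), on(d), ready(a,a), ready(d,d), ready(f,f)}
3. drop(d)  →  {holds(a,b), holds(b,f), holds(d,d), on(a), ready(a,a), ready(f,f)}
optimal plan length = 3; 3 > 2

No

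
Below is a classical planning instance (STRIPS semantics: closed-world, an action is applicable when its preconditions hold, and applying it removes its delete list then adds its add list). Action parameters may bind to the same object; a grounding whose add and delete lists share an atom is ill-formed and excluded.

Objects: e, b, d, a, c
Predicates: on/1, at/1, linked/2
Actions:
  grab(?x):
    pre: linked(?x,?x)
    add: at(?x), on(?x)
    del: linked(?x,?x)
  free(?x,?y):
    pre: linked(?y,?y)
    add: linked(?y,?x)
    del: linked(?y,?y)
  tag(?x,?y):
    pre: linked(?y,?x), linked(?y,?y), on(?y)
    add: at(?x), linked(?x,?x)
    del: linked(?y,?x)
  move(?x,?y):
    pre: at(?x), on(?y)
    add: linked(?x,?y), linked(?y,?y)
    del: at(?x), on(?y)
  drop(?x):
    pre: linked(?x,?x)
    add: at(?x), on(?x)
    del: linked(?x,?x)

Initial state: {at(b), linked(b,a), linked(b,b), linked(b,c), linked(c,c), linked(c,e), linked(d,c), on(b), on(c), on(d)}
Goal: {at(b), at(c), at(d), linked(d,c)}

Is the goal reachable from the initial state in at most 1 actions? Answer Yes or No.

1. free(d,c)  →  {at(b), linked(b,a), linked(b,b), linked(b,c), linked(c,d), linked(c,e), linked(d,c), on(b), on(c), on(d)}
2. tag(c,b)  →  {at(b), at(c), linked(b,a), linked(b,b), linked(c,c), linked(c,d), linked(c,e), linked(d,c), on(b), on(c), on(d)}
3. tag(d,c)  →  {at(b), at(c), at(d), linked(b,a), linked(b,b), linked(c,c), linked(c,e), linked(d,c), linked(d,d), on(b), on(c), on(d)}
optimal plan length = 3; 3 > 1

No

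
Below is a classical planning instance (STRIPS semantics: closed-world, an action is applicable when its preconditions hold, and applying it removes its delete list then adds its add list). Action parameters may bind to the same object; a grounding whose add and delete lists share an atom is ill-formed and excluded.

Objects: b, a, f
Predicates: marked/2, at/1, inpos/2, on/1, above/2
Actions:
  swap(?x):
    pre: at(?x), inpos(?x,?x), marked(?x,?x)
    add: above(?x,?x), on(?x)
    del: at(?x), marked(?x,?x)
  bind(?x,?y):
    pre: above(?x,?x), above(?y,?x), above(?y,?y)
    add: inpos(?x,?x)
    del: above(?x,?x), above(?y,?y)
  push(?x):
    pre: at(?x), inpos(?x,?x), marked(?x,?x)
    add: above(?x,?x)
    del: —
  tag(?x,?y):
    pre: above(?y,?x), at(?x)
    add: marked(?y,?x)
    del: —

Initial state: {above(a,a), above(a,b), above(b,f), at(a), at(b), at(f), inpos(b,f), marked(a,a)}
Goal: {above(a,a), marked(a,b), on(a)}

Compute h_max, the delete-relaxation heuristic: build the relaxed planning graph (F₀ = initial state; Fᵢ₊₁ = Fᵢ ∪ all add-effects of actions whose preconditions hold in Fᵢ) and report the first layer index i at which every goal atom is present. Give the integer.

2

F0 = init (8 atoms)
F1 = F0 ∪ {inpos(a,a), marked(a,b), marked(b,f)}  (11 atoms)
F2 = F1 ∪ {on(a)}  (12 atoms)
goal ⊆ F2  ⇒  h_max = 2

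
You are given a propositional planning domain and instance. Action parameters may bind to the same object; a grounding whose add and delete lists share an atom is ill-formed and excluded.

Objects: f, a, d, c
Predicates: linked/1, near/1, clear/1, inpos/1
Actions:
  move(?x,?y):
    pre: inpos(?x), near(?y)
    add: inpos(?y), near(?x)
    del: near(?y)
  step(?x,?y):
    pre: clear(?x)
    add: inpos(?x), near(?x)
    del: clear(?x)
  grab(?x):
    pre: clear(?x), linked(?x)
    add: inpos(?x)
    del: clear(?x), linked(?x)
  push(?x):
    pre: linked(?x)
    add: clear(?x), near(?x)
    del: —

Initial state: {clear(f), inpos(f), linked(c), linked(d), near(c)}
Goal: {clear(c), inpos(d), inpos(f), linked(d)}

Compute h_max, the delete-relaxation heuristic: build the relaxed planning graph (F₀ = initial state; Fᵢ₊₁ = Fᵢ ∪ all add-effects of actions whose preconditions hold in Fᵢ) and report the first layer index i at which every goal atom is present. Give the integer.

F0 = init (5 atoms)
F1 = F0 ∪ {clear(c), clear(d), inpos(c), near(d), near(f)}  (10 atoms)
F2 = F1 ∪ {inpos(d)}  (11 atoms)
goal ⊆ F2  ⇒  h_max = 2

2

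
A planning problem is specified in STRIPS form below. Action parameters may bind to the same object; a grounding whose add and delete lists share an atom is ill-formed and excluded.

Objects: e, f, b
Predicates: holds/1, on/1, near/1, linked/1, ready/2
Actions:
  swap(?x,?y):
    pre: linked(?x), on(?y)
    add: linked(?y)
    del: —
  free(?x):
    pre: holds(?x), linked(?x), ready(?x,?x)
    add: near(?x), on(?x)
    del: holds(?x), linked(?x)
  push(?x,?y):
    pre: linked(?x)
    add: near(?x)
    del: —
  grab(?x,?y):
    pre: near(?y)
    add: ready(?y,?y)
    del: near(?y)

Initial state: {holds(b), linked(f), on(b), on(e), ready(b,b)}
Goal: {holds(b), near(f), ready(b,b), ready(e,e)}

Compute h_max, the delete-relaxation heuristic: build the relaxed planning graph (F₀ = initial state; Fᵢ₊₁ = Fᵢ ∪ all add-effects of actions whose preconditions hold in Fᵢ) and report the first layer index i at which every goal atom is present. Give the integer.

3

F0 = init (5 atoms)
F1 = F0 ∪ {linked(b), linked(e), near(f)}  (8 atoms)
F2 = F1 ∪ {near(b), near(e), ready(f,f)}  (11 atoms)
F3 = F2 ∪ {ready(e,e)}  (12 atoms)
goal ⊆ F3  ⇒  h_max = 3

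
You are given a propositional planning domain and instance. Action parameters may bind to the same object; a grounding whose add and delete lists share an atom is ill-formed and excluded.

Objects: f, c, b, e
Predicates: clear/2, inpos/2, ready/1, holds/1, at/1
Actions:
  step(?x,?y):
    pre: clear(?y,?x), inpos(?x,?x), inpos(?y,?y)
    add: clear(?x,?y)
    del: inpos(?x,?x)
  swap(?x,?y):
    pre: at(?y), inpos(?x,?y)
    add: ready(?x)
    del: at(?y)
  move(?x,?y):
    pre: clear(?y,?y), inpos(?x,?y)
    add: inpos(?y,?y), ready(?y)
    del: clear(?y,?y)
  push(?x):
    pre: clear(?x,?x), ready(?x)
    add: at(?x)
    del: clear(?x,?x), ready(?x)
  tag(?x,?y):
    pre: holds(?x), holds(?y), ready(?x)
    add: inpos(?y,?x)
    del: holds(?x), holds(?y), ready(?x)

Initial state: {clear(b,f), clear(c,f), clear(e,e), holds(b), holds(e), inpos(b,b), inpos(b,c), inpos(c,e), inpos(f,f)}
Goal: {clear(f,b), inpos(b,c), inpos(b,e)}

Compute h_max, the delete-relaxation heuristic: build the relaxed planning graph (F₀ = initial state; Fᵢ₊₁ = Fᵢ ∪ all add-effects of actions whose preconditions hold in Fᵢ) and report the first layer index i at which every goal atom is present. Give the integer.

2

F0 = init (9 atoms)
F1 = F0 ∪ {clear(f,b), inpos(e,e), ready(e)}  (12 atoms)
F2 = F1 ∪ {at(e), inpos(b,e)}  (14 atoms)
goal ⊆ F2  ⇒  h_max = 2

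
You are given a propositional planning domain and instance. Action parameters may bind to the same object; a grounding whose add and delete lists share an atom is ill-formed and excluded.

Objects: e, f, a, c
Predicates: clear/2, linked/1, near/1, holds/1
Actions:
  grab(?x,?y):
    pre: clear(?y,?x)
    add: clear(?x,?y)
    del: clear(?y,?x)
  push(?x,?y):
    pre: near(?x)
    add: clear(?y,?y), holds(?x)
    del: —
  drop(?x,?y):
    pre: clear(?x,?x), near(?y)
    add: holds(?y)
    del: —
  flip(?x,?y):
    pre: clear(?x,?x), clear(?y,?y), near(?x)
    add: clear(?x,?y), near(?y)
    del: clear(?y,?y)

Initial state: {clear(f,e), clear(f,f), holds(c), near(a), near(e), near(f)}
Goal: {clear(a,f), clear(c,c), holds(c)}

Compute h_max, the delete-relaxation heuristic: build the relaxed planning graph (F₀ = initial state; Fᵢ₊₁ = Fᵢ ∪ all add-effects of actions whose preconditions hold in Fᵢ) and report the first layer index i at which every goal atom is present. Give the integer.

F0 = init (6 atoms)
F1 = F0 ∪ {clear(a,a), clear(c,c), clear(e,e), clear(e,f), holds(a), holds(e), holds(f)}  (13 atoms)
F2 = F1 ∪ {clear(a,c), clear(a,e), clear(a,f), clear(e,a), clear(e,c), clear(f,a), clear(f,c), near(c)}  (21 atoms)
goal ⊆ F2  ⇒  h_max = 2

2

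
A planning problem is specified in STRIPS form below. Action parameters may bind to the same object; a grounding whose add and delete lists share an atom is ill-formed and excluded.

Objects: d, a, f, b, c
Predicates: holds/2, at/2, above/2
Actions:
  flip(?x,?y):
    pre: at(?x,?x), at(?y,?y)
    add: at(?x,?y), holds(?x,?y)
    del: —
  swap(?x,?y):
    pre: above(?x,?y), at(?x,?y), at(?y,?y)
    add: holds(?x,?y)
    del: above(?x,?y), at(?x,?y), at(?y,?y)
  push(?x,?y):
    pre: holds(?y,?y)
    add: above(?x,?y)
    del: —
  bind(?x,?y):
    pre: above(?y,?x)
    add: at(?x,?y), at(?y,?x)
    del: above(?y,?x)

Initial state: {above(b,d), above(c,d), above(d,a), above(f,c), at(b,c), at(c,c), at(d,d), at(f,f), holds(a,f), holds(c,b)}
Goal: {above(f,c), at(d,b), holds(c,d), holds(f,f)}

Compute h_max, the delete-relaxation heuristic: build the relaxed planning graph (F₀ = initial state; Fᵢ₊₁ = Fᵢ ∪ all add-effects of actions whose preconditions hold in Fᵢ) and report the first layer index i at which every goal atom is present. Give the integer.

1

F0 = init (10 atoms)
F1 = F0 ∪ {at(a,d), at(b,d), at(c,d), at(c,f), at(d,a), at(d,b), at(d,c), at(d,f), at(f,c), at(f,d), holds(c,c), holds(c,d), holds(c,f), holds(d,c), holds(d,d), holds(d,f), holds(f,c), holds(f,d), holds(f,f)}  (29 atoms)
goal ⊆ F1  ⇒  h_max = 1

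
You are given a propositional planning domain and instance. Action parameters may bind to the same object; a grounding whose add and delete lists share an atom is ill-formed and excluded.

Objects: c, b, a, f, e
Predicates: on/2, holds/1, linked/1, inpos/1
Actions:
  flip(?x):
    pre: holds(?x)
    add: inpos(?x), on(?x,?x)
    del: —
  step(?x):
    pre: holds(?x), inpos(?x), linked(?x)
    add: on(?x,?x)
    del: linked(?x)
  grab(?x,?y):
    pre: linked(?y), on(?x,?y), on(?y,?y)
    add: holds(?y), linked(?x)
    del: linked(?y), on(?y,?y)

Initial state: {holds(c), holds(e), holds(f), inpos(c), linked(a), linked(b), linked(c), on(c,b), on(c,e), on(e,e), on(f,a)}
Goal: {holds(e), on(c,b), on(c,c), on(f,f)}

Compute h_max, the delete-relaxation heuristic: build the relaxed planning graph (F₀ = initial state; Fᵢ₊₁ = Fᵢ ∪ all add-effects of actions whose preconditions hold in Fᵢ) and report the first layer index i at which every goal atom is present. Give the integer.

F0 = init (11 atoms)
F1 = F0 ∪ {inpos(e), inpos(f), on(c,c), on(f,f)}  (15 atoms)
goal ⊆ F1  ⇒  h_max = 1

1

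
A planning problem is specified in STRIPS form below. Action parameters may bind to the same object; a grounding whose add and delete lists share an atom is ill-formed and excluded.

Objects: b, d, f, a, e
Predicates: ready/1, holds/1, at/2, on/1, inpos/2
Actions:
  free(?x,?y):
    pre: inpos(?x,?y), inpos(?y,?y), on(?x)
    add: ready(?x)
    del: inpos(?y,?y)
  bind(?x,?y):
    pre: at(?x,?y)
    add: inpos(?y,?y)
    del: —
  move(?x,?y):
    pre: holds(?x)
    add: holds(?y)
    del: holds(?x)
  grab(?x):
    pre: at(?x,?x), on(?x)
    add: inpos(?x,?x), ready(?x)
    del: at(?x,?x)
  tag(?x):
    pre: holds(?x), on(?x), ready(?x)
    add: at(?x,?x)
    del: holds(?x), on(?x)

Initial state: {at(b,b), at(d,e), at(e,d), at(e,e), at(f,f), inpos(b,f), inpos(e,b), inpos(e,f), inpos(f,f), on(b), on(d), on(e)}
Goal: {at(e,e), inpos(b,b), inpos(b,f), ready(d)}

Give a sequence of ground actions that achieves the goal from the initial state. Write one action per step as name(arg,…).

bind(b,b); bind(e,d); free(d,d)

1. bind(b,b)  →  {at(b,b), at(d,e), at(e,d), at(e,e), at(f,f), inpos(b,b), inpos(b,f), inpos(e,b), inpos(e,f), inpos(f,f), on(b), on(d), on(e)}
2. bind(e,d)  →  {at(b,b), at(d,e), at(e,d), at(e,e), at(f,f), inpos(b,b), inpos(b,f), inpos(d,d), inpos(e,b), inpos(e,f), inpos(f,f), on(b), on(d), on(e)}
3. free(d,d)  →  {at(b,b), at(d,e), at(e,d), at(e,e), at(f,f), inpos(b,b), inpos(b,f), inpos(e,b), inpos(e,f), inpos(f,f), on(b), on(d), on(e), ready(d)}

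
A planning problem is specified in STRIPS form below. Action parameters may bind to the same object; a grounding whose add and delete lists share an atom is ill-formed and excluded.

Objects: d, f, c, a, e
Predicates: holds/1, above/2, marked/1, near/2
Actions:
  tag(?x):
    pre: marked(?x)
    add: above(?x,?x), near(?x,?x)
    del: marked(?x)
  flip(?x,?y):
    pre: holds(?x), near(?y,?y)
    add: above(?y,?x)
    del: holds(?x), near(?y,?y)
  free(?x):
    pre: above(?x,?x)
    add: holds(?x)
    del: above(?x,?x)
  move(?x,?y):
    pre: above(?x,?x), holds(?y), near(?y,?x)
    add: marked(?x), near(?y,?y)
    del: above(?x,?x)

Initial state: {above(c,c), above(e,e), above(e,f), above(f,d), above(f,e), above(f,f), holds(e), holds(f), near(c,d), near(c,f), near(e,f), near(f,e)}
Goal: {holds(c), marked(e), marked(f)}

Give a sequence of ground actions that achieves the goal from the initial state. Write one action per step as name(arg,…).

1. free(c)  →  {above(e,e), above(e,f), above(f,d), above(f,e), above(f,f), holds(c), holds(e), holds(f), near(c,d), near(c,f), near(e,f), near(f,e)}
2. move(f,c)  →  {above(e,e), above(e,f), above(f,d), above(f,e), holds(c), holds(e), holds(f), marked(f), near(c,c), near(c,d), near(c,f), near(e,f), near(f,e)}
3. move(e,f)  →  {above(e,f), above(f,d), above(f,e), holds(c), holds(e), holds(f), marked(e), marked(f), near(c,c), near(c,d), near(c,f), near(e,f), near(f,e), near(f,f)}

free(c); move(f,c); move(e,f)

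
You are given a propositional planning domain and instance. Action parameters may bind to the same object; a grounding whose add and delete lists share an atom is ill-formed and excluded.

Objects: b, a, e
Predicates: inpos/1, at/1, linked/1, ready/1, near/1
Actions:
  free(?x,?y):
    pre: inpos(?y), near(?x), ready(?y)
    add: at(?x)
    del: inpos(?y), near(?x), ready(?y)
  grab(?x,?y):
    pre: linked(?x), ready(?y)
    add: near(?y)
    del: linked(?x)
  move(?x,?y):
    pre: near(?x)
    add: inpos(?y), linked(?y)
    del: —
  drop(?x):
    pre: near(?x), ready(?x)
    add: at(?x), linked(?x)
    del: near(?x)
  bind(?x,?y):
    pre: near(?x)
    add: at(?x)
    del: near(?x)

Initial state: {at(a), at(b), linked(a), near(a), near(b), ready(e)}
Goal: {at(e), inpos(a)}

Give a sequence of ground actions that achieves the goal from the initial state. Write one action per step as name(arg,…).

1. grab(a,e)  →  {at(a), at(b), near(a), near(b), near(e), ready(e)}
2. move(b,a)  →  {at(a), at(b), inpos(a), linked(a), near(a), near(b), near(e), ready(e)}
3. drop(e)  →  {at(a), at(b), at(e), inpos(a), linked(a), linked(e), near(a), near(b), ready(e)}

grab(a,e); move(b,a); drop(e)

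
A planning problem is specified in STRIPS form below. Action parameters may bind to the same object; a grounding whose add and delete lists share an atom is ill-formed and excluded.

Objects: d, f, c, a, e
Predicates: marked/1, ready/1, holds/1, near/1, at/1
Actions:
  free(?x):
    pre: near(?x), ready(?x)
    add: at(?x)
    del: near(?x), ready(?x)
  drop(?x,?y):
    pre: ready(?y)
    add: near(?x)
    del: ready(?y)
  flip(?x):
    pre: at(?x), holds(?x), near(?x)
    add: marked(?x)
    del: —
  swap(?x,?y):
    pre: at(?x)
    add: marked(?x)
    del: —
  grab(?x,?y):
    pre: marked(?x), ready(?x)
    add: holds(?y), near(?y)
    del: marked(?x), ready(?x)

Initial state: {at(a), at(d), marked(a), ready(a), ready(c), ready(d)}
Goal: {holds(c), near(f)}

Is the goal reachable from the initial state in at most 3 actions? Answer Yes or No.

Yes

1. drop(f,d)  →  {at(a), at(d), marked(a), near(f), ready(a), ready(c)}
2. grab(a,c)  →  {at(a), at(d), holds(c), near(c), near(f), ready(c)}
optimal plan length = 2; 2 ≤ 3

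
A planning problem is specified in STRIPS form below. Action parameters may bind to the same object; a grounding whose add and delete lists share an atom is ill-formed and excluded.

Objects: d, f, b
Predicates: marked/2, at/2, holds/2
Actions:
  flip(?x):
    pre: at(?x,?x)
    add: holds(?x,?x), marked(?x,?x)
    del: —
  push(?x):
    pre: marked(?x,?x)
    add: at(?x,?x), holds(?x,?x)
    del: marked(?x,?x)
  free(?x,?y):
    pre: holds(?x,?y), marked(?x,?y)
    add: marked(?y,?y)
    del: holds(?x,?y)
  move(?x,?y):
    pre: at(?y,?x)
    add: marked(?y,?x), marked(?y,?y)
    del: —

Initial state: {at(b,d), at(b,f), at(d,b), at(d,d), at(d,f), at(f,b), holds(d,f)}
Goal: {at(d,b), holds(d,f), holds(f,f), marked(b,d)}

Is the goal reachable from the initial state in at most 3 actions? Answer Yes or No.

Yes

1. move(d,b)  →  {at(b,d), at(b,f), at(d,b), at(d,d), at(d,f), at(f,b), holds(d,f), marked(b,b), marked(b,d)}
2. move(b,f)  →  {at(b,d), at(b,f), at(d,b), at(d,d), at(d,f), at(f,b), holds(d,f), marked(b,b), marked(b,d), marked(f,b), marked(f,f)}
3. push(f)  →  {at(b,d), at(b,f), at(d,b), at(d,d), at(d,f), at(f,b), at(f,f), holds(d,f), holds(f,f), marked(b,b), marked(b,d), marked(f,b)}
optimal plan length = 3; 3 ≤ 3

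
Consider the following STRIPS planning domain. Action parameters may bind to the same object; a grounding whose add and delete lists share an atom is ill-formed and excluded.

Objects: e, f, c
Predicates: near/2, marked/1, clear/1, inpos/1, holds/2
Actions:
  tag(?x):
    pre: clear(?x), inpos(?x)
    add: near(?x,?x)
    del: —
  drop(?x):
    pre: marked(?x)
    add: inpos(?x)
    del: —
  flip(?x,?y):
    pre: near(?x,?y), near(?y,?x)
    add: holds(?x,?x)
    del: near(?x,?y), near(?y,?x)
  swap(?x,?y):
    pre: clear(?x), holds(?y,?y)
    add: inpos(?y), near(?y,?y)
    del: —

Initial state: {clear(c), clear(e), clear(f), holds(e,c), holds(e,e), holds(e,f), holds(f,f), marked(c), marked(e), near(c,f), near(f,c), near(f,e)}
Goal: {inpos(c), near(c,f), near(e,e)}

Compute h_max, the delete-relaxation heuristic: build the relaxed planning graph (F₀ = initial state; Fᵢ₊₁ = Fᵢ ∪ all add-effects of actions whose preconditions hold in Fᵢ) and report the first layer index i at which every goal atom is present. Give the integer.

F0 = init (12 atoms)
F1 = F0 ∪ {holds(c,c), inpos(c), inpos(e), inpos(f), near(e,e), near(f,f)}  (18 atoms)
goal ⊆ F1  ⇒  h_max = 1

1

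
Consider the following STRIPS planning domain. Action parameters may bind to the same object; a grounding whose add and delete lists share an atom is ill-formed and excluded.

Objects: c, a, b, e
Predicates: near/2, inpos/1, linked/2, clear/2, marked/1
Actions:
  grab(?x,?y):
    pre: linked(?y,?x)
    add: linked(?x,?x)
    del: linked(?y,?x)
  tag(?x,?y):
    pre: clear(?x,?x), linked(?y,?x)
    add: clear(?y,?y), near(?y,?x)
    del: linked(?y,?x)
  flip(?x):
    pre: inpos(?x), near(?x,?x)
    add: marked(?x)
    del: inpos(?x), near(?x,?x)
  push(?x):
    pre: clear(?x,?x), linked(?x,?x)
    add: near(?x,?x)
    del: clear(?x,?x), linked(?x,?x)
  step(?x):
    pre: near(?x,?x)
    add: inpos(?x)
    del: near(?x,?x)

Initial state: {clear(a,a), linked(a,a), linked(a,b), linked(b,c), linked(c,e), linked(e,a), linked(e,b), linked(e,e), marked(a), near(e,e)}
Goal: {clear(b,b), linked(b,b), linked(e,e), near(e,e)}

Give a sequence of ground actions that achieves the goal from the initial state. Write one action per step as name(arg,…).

1. grab(b,a)  →  {clear(a,a), linked(a,a), linked(b,b), linked(b,c), linked(c,e), linked(e,a), linked(e,b), linked(e,e), marked(a), near(e,e)}
2. tag(a,e)  →  {clear(a,a), clear(e,e), linked(a,a), linked(b,b), linked(b,c), linked(c,e), linked(e,b), linked(e,e), marked(a), near(e,a), near(e,e)}
3. tag(e,c)  →  {clear(a,a), clear(c,c), clear(e,e), linked(a,a), linked(b,b), linked(b,c), linked(e,b), linked(e,e), marked(a), near(c,e), near(e,a), near(e,e)}
4. tag(c,b)  →  {clear(a,a), clear(b,b), clear(c,c), clear(e,e), linked(a,a), linked(b,b), linked(e,b), linked(e,e), marked(a), near(b,c), near(c,e), near(e,a), near(e,e)}

grab(b,a); tag(a,e); tag(e,c); tag(c,b)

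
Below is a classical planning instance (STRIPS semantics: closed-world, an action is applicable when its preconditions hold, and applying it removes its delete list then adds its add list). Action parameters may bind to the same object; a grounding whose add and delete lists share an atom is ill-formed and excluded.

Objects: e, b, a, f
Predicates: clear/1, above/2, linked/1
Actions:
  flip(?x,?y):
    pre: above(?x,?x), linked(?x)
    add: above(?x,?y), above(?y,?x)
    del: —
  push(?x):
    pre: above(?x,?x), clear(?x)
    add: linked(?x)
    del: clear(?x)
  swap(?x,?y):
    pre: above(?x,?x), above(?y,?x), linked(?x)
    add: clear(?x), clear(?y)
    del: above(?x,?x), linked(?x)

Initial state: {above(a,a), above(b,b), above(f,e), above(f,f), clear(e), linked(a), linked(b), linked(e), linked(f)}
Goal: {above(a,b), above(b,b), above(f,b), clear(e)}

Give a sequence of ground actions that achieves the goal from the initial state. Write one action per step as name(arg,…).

flip(b,a); flip(b,f)

1. flip(b,a)  →  {above(a,a), above(a,b), above(b,a), above(b,b), above(f,e), above(f,f), clear(e), linked(a), linked(b), linked(e), linked(f)}
2. flip(b,f)  →  {above(a,a), above(a,b), above(b,a), above(b,b), above(b,f), above(f,b), above(f,e), above(f,f), clear(e), linked(a), linked(b), linked(e), linked(f)}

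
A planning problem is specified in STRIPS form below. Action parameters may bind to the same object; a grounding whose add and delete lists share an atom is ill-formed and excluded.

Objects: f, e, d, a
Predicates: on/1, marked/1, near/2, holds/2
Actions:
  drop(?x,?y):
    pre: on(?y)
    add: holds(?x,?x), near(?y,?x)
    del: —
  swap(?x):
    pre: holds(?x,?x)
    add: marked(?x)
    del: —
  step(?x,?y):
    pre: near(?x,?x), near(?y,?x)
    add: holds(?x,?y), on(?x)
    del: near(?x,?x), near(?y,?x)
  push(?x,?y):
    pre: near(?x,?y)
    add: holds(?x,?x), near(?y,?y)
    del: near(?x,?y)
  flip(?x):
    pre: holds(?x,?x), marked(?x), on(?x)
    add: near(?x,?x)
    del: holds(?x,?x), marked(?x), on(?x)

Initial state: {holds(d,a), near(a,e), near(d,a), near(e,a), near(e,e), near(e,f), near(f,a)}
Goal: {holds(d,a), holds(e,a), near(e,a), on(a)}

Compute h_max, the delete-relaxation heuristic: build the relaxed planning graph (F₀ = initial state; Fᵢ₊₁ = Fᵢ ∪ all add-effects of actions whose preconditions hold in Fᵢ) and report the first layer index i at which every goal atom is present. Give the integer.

F0 = init (7 atoms)
F1 = F0 ∪ {holds(a,a), holds(d,d), holds(e,a), holds(e,e), holds(f,f), near(a,a), near(f,f), on(e)}  (15 atoms)
F2 = F1 ∪ {holds(a,d), holds(a,e), holds(a,f), holds(f,e), marked(a), marked(d), marked(e), marked(f), near(e,d), on(a), on(f)}  (26 atoms)
goal ⊆ F2  ⇒  h_max = 2

2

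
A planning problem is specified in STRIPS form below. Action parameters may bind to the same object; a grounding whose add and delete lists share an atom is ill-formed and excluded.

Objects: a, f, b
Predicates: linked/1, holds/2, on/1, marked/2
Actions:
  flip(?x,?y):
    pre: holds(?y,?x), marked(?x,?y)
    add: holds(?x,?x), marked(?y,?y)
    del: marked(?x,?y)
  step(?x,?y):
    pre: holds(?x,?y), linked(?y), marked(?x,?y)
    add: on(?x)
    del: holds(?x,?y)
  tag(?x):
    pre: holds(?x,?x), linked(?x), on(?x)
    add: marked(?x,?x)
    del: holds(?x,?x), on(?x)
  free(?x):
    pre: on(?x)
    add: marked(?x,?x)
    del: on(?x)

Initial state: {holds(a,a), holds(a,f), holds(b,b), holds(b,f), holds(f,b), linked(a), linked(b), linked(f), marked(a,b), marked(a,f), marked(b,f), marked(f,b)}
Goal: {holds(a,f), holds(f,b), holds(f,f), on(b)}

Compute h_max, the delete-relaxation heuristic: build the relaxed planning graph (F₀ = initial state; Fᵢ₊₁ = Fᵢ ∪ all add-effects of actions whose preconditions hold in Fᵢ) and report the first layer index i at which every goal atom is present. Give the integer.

1

F0 = init (12 atoms)
F1 = F0 ∪ {holds(f,f), marked(b,b), marked(f,f), on(a), on(b), on(f)}  (18 atoms)
goal ⊆ F1  ⇒  h_max = 1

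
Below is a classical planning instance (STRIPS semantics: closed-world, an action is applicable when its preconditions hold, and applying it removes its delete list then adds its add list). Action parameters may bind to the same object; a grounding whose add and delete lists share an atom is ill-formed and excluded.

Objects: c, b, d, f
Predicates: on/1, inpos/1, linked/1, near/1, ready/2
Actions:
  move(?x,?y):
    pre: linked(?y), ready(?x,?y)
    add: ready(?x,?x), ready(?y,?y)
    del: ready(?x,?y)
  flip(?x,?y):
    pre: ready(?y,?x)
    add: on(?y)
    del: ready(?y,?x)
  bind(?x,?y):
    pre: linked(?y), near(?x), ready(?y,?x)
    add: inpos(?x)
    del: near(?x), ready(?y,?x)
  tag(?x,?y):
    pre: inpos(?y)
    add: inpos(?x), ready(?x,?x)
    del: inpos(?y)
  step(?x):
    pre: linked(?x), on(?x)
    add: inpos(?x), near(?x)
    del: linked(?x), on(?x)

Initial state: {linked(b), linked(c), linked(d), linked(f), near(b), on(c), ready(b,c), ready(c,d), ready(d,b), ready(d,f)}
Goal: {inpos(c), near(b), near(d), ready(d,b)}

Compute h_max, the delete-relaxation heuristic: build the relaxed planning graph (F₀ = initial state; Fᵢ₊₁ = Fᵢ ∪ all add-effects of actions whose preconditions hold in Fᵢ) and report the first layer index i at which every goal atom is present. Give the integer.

F0 = init (10 atoms)
F1 = F0 ∪ {inpos(b), inpos(c), near(c), on(b), on(d), ready(b,b), ready(c,c), ready(d,d), ready(f,f)}  (19 atoms)
F2 = F1 ∪ {inpos(d), inpos(f), near(d), on(f)}  (23 atoms)
goal ⊆ F2  ⇒  h_max = 2

2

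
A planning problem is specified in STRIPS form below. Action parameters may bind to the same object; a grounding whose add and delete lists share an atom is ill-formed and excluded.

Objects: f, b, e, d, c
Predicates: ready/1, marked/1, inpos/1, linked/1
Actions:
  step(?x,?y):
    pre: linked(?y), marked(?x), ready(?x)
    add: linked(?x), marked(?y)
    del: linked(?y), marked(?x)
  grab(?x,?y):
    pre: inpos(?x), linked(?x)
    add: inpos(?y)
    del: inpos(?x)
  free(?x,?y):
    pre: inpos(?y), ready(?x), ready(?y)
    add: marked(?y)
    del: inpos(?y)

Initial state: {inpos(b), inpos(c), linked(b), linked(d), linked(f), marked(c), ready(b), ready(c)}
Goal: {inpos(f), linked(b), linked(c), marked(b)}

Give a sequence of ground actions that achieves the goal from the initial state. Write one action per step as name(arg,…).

step(c,f); grab(c,f); free(b,b)

1. step(c,f)  →  {inpos(b), inpos(c), linked(b), linked(c), linked(d), marked(f), ready(b), ready(c)}
2. grab(c,f)  →  {inpos(b), inpos(f), linked(b), linked(c), linked(d), marked(f), ready(b), ready(c)}
3. free(b,b)  →  {inpos(f), linked(b), linked(c), linked(d), marked(b), marked(f), ready(b), ready(c)}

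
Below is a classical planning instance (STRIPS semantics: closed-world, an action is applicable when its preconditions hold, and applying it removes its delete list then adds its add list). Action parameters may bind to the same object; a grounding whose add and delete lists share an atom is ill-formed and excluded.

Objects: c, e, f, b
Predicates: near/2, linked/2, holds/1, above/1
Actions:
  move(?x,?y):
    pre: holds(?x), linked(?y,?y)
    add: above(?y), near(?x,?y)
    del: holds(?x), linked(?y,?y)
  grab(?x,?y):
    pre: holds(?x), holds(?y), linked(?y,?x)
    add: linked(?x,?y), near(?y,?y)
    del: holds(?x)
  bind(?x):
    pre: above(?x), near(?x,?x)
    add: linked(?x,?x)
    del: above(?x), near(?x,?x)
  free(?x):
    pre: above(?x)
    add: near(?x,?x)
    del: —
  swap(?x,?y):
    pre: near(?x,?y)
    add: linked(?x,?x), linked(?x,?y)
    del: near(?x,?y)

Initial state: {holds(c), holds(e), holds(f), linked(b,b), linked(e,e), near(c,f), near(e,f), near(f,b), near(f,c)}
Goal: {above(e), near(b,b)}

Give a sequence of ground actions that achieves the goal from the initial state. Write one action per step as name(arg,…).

1. move(c,e)  →  {above(e), holds(e), holds(f), linked(b,b), near(c,e), near(c,f), near(e,f), near(f,b), near(f,c)}
2. move(e,b)  →  {above(b), above(e), holds(f), near(c,e), near(c,f), near(e,b), near(e,f), near(f,b), near(f,c)}
3. free(b)  →  {above(b), above(e), holds(f), near(b,b), near(c,e), near(c,f), near(e,b), near(e,f), near(f,b), near(f,c)}

move(c,e); move(e,b); free(b)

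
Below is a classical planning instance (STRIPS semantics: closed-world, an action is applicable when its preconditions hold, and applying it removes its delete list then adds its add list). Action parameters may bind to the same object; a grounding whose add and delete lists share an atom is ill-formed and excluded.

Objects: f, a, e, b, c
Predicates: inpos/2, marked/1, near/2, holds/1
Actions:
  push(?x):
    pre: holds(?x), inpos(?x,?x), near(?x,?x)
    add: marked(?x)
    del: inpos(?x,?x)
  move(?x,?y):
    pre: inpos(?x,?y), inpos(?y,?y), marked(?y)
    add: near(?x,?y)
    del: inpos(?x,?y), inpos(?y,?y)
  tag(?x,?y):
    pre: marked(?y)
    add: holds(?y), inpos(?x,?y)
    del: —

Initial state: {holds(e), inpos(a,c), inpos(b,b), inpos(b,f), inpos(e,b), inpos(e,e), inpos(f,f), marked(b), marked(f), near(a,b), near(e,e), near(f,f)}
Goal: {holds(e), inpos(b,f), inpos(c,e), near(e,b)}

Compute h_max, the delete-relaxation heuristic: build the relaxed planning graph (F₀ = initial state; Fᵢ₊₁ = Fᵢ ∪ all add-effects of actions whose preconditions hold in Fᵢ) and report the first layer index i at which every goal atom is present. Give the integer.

2

F0 = init (12 atoms)
F1 = F0 ∪ {holds(b), holds(f), inpos(a,b), inpos(a,f), inpos(c,b), inpos(c,f), inpos(e,f), inpos(f,b), marked(e), near(b,b), near(b,f), near(e,b)}  (24 atoms)
F2 = F1 ∪ {inpos(a,e), inpos(b,e), inpos(c,e), inpos(f,e), near(a,f), near(c,b), near(c,f), near(e,f), near(f,b)}  (33 atoms)
goal ⊆ F2  ⇒  h_max = 2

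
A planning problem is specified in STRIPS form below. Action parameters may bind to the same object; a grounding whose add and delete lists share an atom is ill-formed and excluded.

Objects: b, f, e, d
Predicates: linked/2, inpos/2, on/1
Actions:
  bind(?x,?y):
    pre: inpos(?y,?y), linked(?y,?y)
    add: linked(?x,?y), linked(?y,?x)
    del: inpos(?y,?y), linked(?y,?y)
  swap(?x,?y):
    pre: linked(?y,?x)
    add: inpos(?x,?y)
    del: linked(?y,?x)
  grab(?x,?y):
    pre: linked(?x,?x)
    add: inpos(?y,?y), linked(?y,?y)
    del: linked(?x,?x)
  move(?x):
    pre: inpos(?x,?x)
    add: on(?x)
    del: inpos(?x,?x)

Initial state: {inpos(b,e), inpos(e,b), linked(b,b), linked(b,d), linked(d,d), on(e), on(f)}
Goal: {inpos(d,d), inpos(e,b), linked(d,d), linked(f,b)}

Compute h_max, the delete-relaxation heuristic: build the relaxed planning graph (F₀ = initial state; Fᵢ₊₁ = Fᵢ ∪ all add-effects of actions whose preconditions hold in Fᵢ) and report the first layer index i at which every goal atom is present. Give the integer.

2

F0 = init (7 atoms)
F1 = F0 ∪ {inpos(b,b), inpos(d,b), inpos(d,d), inpos(e,e), inpos(f,f), linked(e,e), linked(f,f)}  (14 atoms)
F2 = F1 ∪ {linked(b,e), linked(b,f), linked(d,b), linked(d,e), linked(d,f), linked(e,b), linked(e,d), linked(e,f), linked(f,b), linked(f,d), linked(f,e), on(b), on(d)}  (27 atoms)
goal ⊆ F2  ⇒  h_max = 2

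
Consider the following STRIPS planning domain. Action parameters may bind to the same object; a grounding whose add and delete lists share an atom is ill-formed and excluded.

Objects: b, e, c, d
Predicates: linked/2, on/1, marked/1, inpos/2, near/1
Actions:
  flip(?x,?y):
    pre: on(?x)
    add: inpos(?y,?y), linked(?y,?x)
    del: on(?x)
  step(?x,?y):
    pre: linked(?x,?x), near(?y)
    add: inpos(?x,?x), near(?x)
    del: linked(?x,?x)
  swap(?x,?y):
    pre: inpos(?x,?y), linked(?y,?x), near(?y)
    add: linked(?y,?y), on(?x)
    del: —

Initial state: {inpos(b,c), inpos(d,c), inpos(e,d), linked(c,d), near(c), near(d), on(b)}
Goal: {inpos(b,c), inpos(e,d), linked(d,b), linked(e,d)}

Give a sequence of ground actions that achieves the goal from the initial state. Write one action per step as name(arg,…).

flip(b,d); swap(d,c); flip(d,e)

1. flip(b,d)  →  {inpos(b,c), inpos(d,c), inpos(d,d), inpos(e,d), linked(c,d), linked(d,b), near(c), near(d)}
2. swap(d,c)  →  {inpos(b,c), inpos(d,c), inpos(d,d), inpos(e,d), linked(c,c), linked(c,d), linked(d,b), near(c), near(d), on(d)}
3. flip(d,e)  →  {inpos(b,c), inpos(d,c), inpos(d,d), inpos(e,d), inpos(e,e), linked(c,c), linked(c,d), linked(d,b), linked(e,d), near(c), near(d)}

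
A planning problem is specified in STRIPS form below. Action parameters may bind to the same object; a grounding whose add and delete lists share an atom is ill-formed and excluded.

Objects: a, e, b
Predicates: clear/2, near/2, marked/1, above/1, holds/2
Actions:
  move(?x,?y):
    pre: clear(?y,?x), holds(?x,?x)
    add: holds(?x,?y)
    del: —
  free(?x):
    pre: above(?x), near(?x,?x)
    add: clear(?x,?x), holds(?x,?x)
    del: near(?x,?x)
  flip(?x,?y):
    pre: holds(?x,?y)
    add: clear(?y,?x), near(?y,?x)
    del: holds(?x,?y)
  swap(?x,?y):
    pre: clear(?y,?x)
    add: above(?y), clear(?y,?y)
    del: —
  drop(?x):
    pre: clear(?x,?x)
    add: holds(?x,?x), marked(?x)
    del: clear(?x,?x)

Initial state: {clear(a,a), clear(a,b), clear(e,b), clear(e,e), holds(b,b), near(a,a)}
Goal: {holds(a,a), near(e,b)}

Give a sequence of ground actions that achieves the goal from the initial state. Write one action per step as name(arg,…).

move(b,e); flip(b,e); drop(a)

1. move(b,e)  →  {clear(a,a), clear(a,b), clear(e,b), clear(e,e), holds(b,b), holds(b,e), near(a,a)}
2. flip(b,e)  →  {clear(a,a), clear(a,b), clear(e,b), clear(e,e), holds(b,b), near(a,a), near(e,b)}
3. drop(a)  →  {clear(a,b), clear(e,b), clear(e,e), holds(a,a), holds(b,b), marked(a), near(a,a), near(e,b)}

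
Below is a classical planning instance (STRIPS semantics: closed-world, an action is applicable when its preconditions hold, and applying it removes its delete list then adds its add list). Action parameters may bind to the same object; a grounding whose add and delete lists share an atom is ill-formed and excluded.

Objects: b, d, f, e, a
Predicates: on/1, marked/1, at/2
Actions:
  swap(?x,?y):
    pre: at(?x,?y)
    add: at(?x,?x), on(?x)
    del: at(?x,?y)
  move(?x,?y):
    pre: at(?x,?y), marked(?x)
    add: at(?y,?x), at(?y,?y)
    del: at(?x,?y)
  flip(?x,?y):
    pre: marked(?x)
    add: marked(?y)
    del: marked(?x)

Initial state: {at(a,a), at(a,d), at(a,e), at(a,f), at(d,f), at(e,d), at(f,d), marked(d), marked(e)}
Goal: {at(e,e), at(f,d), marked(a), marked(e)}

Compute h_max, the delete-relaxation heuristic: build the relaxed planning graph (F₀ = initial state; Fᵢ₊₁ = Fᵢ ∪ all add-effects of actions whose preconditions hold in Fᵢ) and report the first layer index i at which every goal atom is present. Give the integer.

F0 = init (9 atoms)
F1 = F0 ∪ {at(d,d), at(d,e), at(e,e), at(f,f), marked(a), marked(b), marked(f), on(a), on(d), on(e), on(f)}  (20 atoms)
goal ⊆ F1  ⇒  h_max = 1

1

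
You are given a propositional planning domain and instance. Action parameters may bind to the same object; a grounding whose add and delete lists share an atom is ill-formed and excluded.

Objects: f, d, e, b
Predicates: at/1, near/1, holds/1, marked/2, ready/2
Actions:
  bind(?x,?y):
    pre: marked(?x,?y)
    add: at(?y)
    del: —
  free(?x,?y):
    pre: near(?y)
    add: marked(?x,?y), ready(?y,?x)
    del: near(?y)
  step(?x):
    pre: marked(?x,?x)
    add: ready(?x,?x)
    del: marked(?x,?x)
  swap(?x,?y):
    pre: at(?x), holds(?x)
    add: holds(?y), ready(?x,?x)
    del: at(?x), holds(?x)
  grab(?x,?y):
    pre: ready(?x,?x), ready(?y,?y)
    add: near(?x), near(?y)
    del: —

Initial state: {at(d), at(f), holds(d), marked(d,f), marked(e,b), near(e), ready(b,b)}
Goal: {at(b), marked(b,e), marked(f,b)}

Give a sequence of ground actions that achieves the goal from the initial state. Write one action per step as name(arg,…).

1. bind(e,b)  →  {at(b), at(d), at(f), holds(d), marked(d,f), marked(e,b), near(e), ready(b,b)}
2. free(b,e)  →  {at(b), at(d), at(f), holds(d), marked(b,e), marked(d,f), marked(e,b), ready(b,b), ready(e,b)}
3. grab(b,b)  →  {at(b), at(d), at(f), holds(d), marked(b,e), marked(d,f), marked(e,b), near(b), ready(b,b), ready(e,b)}
4. free(f,b)  →  {at(b), at(d), at(f), holds(d), marked(b,e), marked(d,f), marked(e,b), marked(f,b), ready(b,b), ready(b,f), ready(e,b)}

bind(e,b); free(b,e); grab(b,b); free(f,b)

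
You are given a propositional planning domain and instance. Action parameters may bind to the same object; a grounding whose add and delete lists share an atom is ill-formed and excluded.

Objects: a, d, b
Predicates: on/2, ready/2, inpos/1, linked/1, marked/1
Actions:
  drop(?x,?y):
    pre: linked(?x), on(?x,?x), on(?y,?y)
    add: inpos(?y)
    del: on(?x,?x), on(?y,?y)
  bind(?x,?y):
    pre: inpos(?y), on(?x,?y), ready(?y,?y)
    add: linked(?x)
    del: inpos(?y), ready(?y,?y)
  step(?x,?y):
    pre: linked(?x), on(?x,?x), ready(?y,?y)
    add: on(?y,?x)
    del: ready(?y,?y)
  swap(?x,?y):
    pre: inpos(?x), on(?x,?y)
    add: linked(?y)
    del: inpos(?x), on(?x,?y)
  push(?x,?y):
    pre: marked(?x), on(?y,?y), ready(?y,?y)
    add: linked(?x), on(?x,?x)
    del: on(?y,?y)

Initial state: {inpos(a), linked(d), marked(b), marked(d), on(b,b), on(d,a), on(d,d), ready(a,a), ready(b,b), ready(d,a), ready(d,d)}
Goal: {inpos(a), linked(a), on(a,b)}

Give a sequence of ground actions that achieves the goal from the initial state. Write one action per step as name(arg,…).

1. push(b,d)  →  {inpos(a), linked(b), linked(d), marked(b), marked(d), on(b,b), on(d,a), ready(a,a), ready(b,b), ready(d,a), ready(d,d)}
2. step(b,a)  →  {inpos(a), linked(b), linked(d), marked(b), marked(d), on(a,b), on(b,b), on(d,a), ready(b,b), ready(d,a), ready(d,d)}
3. drop(b,b)  →  {inpos(a), inpos(b), linked(b), linked(d), marked(b), marked(d), on(a,b), on(d,a), ready(b,b), ready(d,a), ready(d,d)}
4. bind(a,b)  →  {inpos(a), linked(a), linked(b), linked(d), marked(b), marked(d), on(a,b), on(d,a), ready(d,a), ready(d,d)}

push(b,d); step(b,a); drop(b,b); bind(a,b)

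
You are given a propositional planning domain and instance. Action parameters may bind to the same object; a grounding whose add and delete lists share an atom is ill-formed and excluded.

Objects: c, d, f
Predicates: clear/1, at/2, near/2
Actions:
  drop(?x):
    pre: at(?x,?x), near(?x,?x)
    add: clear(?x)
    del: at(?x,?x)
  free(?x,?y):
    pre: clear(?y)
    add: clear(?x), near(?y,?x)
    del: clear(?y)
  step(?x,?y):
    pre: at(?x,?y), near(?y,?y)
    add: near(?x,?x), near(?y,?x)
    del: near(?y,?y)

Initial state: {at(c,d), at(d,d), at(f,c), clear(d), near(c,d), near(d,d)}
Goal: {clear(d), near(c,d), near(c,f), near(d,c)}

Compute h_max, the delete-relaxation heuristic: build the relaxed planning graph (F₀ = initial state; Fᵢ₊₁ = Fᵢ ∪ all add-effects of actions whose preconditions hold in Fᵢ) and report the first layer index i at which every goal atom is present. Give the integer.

F0 = init (6 atoms)
F1 = F0 ∪ {clear(c), clear(f), near(c,c), near(d,c), near(d,f)}  (11 atoms)
F2 = F1 ∪ {near(c,f), near(f,c), near(f,d), near(f,f)}  (15 atoms)
goal ⊆ F2  ⇒  h_max = 2

2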